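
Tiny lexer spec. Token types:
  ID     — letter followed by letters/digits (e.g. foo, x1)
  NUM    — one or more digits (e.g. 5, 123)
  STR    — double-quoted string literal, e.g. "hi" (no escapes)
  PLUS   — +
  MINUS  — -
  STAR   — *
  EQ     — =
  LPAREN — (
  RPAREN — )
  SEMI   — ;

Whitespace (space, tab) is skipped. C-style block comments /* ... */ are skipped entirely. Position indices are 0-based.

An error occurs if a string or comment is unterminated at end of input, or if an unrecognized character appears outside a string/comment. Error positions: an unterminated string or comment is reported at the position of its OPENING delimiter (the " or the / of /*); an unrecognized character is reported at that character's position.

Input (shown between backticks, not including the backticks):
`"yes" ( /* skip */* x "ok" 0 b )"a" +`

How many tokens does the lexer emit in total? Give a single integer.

Answer: 10

Derivation:
pos=0: enter STRING mode
pos=0: emit STR "yes" (now at pos=5)
pos=6: emit LPAREN '('
pos=8: enter COMMENT mode (saw '/*')
exit COMMENT mode (now at pos=18)
pos=18: emit STAR '*'
pos=20: emit ID 'x' (now at pos=21)
pos=22: enter STRING mode
pos=22: emit STR "ok" (now at pos=26)
pos=27: emit NUM '0' (now at pos=28)
pos=29: emit ID 'b' (now at pos=30)
pos=31: emit RPAREN ')'
pos=32: enter STRING mode
pos=32: emit STR "a" (now at pos=35)
pos=36: emit PLUS '+'
DONE. 10 tokens: [STR, LPAREN, STAR, ID, STR, NUM, ID, RPAREN, STR, PLUS]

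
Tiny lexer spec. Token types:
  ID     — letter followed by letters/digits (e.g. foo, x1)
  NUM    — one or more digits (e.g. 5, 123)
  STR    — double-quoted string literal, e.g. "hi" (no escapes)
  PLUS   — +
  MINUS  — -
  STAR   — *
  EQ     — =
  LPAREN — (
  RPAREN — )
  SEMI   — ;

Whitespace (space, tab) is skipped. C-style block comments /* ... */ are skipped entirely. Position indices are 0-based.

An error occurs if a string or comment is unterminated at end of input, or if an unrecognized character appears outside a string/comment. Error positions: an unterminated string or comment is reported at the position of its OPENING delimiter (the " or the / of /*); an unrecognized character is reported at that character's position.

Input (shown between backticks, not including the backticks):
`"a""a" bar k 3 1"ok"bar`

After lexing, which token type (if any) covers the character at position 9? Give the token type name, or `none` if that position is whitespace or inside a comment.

Answer: ID

Derivation:
pos=0: enter STRING mode
pos=0: emit STR "a" (now at pos=3)
pos=3: enter STRING mode
pos=3: emit STR "a" (now at pos=6)
pos=7: emit ID 'bar' (now at pos=10)
pos=11: emit ID 'k' (now at pos=12)
pos=13: emit NUM '3' (now at pos=14)
pos=15: emit NUM '1' (now at pos=16)
pos=16: enter STRING mode
pos=16: emit STR "ok" (now at pos=20)
pos=20: emit ID 'bar' (now at pos=23)
DONE. 8 tokens: [STR, STR, ID, ID, NUM, NUM, STR, ID]
Position 9: char is 'r' -> ID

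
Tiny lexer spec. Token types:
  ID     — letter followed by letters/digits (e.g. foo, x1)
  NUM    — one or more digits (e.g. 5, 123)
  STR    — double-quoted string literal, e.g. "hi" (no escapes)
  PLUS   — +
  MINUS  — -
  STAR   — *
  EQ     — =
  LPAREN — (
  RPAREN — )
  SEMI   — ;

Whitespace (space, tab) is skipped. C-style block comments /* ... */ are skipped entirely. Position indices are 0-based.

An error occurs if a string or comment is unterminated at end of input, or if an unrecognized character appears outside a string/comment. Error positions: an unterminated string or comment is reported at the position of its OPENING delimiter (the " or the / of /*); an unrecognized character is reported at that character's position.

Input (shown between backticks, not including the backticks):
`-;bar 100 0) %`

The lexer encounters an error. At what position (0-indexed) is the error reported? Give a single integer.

pos=0: emit MINUS '-'
pos=1: emit SEMI ';'
pos=2: emit ID 'bar' (now at pos=5)
pos=6: emit NUM '100' (now at pos=9)
pos=10: emit NUM '0' (now at pos=11)
pos=11: emit RPAREN ')'
pos=13: ERROR — unrecognized char '%'

Answer: 13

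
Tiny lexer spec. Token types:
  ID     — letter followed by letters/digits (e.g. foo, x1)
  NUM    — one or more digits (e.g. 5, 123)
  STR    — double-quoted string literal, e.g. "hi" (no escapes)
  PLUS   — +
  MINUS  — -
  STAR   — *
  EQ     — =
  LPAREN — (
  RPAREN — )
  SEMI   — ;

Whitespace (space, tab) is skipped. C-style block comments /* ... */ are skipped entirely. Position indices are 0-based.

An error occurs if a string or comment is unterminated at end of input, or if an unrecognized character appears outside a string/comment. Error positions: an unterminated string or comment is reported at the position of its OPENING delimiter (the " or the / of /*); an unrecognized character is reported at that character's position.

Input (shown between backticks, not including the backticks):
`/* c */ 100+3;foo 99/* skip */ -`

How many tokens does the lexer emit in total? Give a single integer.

pos=0: enter COMMENT mode (saw '/*')
exit COMMENT mode (now at pos=7)
pos=8: emit NUM '100' (now at pos=11)
pos=11: emit PLUS '+'
pos=12: emit NUM '3' (now at pos=13)
pos=13: emit SEMI ';'
pos=14: emit ID 'foo' (now at pos=17)
pos=18: emit NUM '99' (now at pos=20)
pos=20: enter COMMENT mode (saw '/*')
exit COMMENT mode (now at pos=30)
pos=31: emit MINUS '-'
DONE. 7 tokens: [NUM, PLUS, NUM, SEMI, ID, NUM, MINUS]

Answer: 7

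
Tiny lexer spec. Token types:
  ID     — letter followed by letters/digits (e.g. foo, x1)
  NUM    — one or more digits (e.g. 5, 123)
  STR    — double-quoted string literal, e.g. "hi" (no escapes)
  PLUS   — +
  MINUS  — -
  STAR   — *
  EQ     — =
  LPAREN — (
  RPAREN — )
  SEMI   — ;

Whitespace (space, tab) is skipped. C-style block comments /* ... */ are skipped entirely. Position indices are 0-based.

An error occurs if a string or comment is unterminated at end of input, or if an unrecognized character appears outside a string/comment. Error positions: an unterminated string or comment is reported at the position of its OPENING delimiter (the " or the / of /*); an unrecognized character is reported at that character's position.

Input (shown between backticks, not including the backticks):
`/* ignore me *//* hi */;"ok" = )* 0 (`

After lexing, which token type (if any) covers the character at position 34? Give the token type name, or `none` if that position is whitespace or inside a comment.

Answer: NUM

Derivation:
pos=0: enter COMMENT mode (saw '/*')
exit COMMENT mode (now at pos=15)
pos=15: enter COMMENT mode (saw '/*')
exit COMMENT mode (now at pos=23)
pos=23: emit SEMI ';'
pos=24: enter STRING mode
pos=24: emit STR "ok" (now at pos=28)
pos=29: emit EQ '='
pos=31: emit RPAREN ')'
pos=32: emit STAR '*'
pos=34: emit NUM '0' (now at pos=35)
pos=36: emit LPAREN '('
DONE. 7 tokens: [SEMI, STR, EQ, RPAREN, STAR, NUM, LPAREN]
Position 34: char is '0' -> NUM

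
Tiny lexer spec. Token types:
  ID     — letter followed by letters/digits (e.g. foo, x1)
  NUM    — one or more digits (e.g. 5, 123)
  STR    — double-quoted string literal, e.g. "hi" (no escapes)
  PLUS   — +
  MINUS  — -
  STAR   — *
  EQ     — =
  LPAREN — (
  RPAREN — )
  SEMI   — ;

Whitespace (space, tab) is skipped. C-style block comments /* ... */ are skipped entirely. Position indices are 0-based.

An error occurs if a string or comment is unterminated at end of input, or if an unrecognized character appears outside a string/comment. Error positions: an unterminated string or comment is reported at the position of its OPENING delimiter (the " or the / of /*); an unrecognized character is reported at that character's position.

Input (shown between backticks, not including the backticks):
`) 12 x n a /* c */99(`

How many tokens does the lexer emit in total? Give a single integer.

Answer: 7

Derivation:
pos=0: emit RPAREN ')'
pos=2: emit NUM '12' (now at pos=4)
pos=5: emit ID 'x' (now at pos=6)
pos=7: emit ID 'n' (now at pos=8)
pos=9: emit ID 'a' (now at pos=10)
pos=11: enter COMMENT mode (saw '/*')
exit COMMENT mode (now at pos=18)
pos=18: emit NUM '99' (now at pos=20)
pos=20: emit LPAREN '('
DONE. 7 tokens: [RPAREN, NUM, ID, ID, ID, NUM, LPAREN]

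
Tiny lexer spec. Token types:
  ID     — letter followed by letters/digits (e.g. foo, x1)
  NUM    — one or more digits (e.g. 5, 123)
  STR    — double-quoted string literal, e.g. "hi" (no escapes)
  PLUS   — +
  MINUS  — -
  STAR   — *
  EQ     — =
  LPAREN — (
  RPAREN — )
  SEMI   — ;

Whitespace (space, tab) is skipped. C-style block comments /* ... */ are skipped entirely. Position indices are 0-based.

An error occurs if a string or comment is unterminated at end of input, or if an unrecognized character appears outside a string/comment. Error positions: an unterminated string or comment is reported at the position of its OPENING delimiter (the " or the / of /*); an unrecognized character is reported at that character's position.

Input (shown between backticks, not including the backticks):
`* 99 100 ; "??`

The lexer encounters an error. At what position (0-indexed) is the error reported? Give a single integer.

pos=0: emit STAR '*'
pos=2: emit NUM '99' (now at pos=4)
pos=5: emit NUM '100' (now at pos=8)
pos=9: emit SEMI ';'
pos=11: enter STRING mode
pos=11: ERROR — unterminated string

Answer: 11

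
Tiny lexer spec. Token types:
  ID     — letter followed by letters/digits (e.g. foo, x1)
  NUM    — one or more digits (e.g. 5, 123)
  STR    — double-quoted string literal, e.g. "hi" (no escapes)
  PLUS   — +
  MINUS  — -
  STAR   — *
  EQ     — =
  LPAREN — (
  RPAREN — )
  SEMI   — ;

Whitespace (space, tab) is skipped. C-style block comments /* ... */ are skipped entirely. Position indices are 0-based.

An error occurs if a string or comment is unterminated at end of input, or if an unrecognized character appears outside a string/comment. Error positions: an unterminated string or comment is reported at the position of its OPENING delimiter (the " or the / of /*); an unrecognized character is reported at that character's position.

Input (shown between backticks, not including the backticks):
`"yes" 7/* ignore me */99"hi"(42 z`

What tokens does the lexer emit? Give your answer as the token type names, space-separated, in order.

pos=0: enter STRING mode
pos=0: emit STR "yes" (now at pos=5)
pos=6: emit NUM '7' (now at pos=7)
pos=7: enter COMMENT mode (saw '/*')
exit COMMENT mode (now at pos=22)
pos=22: emit NUM '99' (now at pos=24)
pos=24: enter STRING mode
pos=24: emit STR "hi" (now at pos=28)
pos=28: emit LPAREN '('
pos=29: emit NUM '42' (now at pos=31)
pos=32: emit ID 'z' (now at pos=33)
DONE. 7 tokens: [STR, NUM, NUM, STR, LPAREN, NUM, ID]

Answer: STR NUM NUM STR LPAREN NUM ID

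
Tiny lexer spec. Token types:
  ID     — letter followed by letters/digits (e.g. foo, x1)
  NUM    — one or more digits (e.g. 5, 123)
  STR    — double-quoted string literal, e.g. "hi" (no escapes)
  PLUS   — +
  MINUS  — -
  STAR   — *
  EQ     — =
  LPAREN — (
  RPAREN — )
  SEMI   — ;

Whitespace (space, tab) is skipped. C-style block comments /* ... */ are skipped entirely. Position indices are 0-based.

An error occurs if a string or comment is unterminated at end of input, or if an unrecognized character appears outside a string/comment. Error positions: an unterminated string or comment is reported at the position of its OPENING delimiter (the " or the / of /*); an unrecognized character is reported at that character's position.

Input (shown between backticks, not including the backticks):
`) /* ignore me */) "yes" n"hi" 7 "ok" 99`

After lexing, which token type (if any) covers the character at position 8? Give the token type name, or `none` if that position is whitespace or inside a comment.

Answer: none

Derivation:
pos=0: emit RPAREN ')'
pos=2: enter COMMENT mode (saw '/*')
exit COMMENT mode (now at pos=17)
pos=17: emit RPAREN ')'
pos=19: enter STRING mode
pos=19: emit STR "yes" (now at pos=24)
pos=25: emit ID 'n' (now at pos=26)
pos=26: enter STRING mode
pos=26: emit STR "hi" (now at pos=30)
pos=31: emit NUM '7' (now at pos=32)
pos=33: enter STRING mode
pos=33: emit STR "ok" (now at pos=37)
pos=38: emit NUM '99' (now at pos=40)
DONE. 8 tokens: [RPAREN, RPAREN, STR, ID, STR, NUM, STR, NUM]
Position 8: char is 'o' -> none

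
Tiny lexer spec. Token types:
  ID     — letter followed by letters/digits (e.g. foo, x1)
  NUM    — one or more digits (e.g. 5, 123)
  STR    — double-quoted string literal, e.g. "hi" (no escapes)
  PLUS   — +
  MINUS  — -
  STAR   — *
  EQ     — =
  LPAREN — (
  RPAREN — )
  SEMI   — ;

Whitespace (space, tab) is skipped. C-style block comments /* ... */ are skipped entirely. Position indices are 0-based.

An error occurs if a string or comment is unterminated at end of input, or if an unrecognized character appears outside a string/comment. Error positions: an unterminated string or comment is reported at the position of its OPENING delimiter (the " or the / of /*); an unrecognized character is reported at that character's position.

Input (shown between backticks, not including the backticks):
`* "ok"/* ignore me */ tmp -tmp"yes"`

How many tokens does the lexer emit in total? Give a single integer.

Answer: 6

Derivation:
pos=0: emit STAR '*'
pos=2: enter STRING mode
pos=2: emit STR "ok" (now at pos=6)
pos=6: enter COMMENT mode (saw '/*')
exit COMMENT mode (now at pos=21)
pos=22: emit ID 'tmp' (now at pos=25)
pos=26: emit MINUS '-'
pos=27: emit ID 'tmp' (now at pos=30)
pos=30: enter STRING mode
pos=30: emit STR "yes" (now at pos=35)
DONE. 6 tokens: [STAR, STR, ID, MINUS, ID, STR]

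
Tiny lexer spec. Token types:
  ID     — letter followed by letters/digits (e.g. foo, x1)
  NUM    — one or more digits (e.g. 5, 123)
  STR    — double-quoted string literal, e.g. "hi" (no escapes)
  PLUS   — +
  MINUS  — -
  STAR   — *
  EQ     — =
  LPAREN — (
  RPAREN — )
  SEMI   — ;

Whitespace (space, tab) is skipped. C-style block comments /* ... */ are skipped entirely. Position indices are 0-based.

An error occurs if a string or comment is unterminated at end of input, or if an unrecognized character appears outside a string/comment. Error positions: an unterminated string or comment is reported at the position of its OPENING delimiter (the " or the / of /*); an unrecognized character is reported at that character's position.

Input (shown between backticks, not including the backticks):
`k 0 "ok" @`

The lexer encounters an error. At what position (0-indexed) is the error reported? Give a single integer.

pos=0: emit ID 'k' (now at pos=1)
pos=2: emit NUM '0' (now at pos=3)
pos=4: enter STRING mode
pos=4: emit STR "ok" (now at pos=8)
pos=9: ERROR — unrecognized char '@'

Answer: 9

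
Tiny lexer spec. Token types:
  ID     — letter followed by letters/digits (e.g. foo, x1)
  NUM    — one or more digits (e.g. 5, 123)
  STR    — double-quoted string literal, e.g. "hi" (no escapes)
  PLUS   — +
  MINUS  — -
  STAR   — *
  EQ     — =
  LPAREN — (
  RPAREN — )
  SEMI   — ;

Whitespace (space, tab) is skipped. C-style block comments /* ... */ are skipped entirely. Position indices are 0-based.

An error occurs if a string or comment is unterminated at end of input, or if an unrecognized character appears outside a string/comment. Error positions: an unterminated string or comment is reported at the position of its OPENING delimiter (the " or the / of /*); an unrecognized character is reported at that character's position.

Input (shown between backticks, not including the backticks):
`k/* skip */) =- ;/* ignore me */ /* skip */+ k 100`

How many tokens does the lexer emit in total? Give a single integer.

Answer: 8

Derivation:
pos=0: emit ID 'k' (now at pos=1)
pos=1: enter COMMENT mode (saw '/*')
exit COMMENT mode (now at pos=11)
pos=11: emit RPAREN ')'
pos=13: emit EQ '='
pos=14: emit MINUS '-'
pos=16: emit SEMI ';'
pos=17: enter COMMENT mode (saw '/*')
exit COMMENT mode (now at pos=32)
pos=33: enter COMMENT mode (saw '/*')
exit COMMENT mode (now at pos=43)
pos=43: emit PLUS '+'
pos=45: emit ID 'k' (now at pos=46)
pos=47: emit NUM '100' (now at pos=50)
DONE. 8 tokens: [ID, RPAREN, EQ, MINUS, SEMI, PLUS, ID, NUM]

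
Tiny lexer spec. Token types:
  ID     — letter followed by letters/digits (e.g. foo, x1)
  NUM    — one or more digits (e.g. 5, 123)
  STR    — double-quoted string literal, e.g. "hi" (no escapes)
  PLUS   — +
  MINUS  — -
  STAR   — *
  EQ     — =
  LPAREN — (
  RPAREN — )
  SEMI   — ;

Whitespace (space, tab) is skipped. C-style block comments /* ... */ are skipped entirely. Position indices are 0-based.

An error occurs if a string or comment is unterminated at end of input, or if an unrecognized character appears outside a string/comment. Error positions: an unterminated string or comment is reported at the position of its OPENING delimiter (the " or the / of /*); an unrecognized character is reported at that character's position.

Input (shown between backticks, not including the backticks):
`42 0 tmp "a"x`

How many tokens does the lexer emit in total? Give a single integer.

pos=0: emit NUM '42' (now at pos=2)
pos=3: emit NUM '0' (now at pos=4)
pos=5: emit ID 'tmp' (now at pos=8)
pos=9: enter STRING mode
pos=9: emit STR "a" (now at pos=12)
pos=12: emit ID 'x' (now at pos=13)
DONE. 5 tokens: [NUM, NUM, ID, STR, ID]

Answer: 5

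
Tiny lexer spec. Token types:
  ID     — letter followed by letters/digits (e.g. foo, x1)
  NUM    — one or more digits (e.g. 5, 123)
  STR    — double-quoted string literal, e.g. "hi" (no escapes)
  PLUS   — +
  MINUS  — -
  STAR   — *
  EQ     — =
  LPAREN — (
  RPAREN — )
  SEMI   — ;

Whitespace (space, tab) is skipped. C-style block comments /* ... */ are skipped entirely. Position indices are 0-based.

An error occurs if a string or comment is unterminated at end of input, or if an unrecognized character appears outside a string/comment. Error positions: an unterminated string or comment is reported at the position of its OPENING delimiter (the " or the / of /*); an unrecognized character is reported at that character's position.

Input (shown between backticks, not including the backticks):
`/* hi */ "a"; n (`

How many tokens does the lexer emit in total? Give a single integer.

Answer: 4

Derivation:
pos=0: enter COMMENT mode (saw '/*')
exit COMMENT mode (now at pos=8)
pos=9: enter STRING mode
pos=9: emit STR "a" (now at pos=12)
pos=12: emit SEMI ';'
pos=14: emit ID 'n' (now at pos=15)
pos=16: emit LPAREN '('
DONE. 4 tokens: [STR, SEMI, ID, LPAREN]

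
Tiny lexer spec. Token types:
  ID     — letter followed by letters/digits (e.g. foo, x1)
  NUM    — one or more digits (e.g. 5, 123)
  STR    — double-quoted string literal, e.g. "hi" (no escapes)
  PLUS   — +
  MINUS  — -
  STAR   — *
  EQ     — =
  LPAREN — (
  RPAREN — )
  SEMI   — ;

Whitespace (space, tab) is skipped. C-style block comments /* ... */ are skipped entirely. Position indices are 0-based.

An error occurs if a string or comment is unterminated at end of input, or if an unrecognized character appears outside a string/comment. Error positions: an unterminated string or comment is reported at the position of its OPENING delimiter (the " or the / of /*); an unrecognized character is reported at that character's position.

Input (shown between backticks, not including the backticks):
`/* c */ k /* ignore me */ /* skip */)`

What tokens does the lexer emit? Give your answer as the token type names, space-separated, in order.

Answer: ID RPAREN

Derivation:
pos=0: enter COMMENT mode (saw '/*')
exit COMMENT mode (now at pos=7)
pos=8: emit ID 'k' (now at pos=9)
pos=10: enter COMMENT mode (saw '/*')
exit COMMENT mode (now at pos=25)
pos=26: enter COMMENT mode (saw '/*')
exit COMMENT mode (now at pos=36)
pos=36: emit RPAREN ')'
DONE. 2 tokens: [ID, RPAREN]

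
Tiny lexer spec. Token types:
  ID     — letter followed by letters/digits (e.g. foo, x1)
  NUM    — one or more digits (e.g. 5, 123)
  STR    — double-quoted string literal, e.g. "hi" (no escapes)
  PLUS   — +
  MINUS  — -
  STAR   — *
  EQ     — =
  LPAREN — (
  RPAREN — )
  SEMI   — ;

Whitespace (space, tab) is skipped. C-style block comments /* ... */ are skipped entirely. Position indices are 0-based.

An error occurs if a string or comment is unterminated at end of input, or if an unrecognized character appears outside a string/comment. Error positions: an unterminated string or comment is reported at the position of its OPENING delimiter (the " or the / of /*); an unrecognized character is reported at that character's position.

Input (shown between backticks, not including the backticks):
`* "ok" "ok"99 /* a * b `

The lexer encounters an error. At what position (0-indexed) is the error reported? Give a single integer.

Answer: 14

Derivation:
pos=0: emit STAR '*'
pos=2: enter STRING mode
pos=2: emit STR "ok" (now at pos=6)
pos=7: enter STRING mode
pos=7: emit STR "ok" (now at pos=11)
pos=11: emit NUM '99' (now at pos=13)
pos=14: enter COMMENT mode (saw '/*')
pos=14: ERROR — unterminated comment (reached EOF)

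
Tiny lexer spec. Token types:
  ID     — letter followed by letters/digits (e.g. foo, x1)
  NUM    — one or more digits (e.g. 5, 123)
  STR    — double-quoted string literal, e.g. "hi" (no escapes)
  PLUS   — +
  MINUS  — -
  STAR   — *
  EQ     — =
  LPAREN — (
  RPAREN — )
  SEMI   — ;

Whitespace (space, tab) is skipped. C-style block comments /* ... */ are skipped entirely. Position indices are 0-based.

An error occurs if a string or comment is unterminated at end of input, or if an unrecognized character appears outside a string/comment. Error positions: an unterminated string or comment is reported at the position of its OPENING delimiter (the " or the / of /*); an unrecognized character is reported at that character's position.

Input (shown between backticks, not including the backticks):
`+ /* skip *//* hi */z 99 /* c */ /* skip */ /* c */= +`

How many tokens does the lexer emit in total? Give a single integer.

pos=0: emit PLUS '+'
pos=2: enter COMMENT mode (saw '/*')
exit COMMENT mode (now at pos=12)
pos=12: enter COMMENT mode (saw '/*')
exit COMMENT mode (now at pos=20)
pos=20: emit ID 'z' (now at pos=21)
pos=22: emit NUM '99' (now at pos=24)
pos=25: enter COMMENT mode (saw '/*')
exit COMMENT mode (now at pos=32)
pos=33: enter COMMENT mode (saw '/*')
exit COMMENT mode (now at pos=43)
pos=44: enter COMMENT mode (saw '/*')
exit COMMENT mode (now at pos=51)
pos=51: emit EQ '='
pos=53: emit PLUS '+'
DONE. 5 tokens: [PLUS, ID, NUM, EQ, PLUS]

Answer: 5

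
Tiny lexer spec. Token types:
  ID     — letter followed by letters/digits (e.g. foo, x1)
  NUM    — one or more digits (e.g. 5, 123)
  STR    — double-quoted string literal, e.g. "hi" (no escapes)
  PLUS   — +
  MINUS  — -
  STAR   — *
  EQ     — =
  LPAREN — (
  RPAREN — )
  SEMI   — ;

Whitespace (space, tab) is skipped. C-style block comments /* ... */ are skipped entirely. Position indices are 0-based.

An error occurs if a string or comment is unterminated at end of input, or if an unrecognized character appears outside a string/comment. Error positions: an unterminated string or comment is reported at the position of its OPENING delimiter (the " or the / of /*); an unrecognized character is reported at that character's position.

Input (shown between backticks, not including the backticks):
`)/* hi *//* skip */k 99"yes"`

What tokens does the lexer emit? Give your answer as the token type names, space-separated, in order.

pos=0: emit RPAREN ')'
pos=1: enter COMMENT mode (saw '/*')
exit COMMENT mode (now at pos=9)
pos=9: enter COMMENT mode (saw '/*')
exit COMMENT mode (now at pos=19)
pos=19: emit ID 'k' (now at pos=20)
pos=21: emit NUM '99' (now at pos=23)
pos=23: enter STRING mode
pos=23: emit STR "yes" (now at pos=28)
DONE. 4 tokens: [RPAREN, ID, NUM, STR]

Answer: RPAREN ID NUM STR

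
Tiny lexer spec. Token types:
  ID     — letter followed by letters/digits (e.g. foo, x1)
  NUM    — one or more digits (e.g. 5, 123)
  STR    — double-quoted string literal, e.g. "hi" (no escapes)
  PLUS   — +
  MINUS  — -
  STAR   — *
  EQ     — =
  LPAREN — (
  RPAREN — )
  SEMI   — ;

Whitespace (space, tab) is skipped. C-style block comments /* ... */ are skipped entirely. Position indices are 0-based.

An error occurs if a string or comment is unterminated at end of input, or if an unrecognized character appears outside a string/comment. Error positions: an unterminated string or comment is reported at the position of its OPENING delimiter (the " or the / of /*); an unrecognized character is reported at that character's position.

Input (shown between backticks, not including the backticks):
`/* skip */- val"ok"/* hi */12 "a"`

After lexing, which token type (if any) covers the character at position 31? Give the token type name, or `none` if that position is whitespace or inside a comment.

pos=0: enter COMMENT mode (saw '/*')
exit COMMENT mode (now at pos=10)
pos=10: emit MINUS '-'
pos=12: emit ID 'val' (now at pos=15)
pos=15: enter STRING mode
pos=15: emit STR "ok" (now at pos=19)
pos=19: enter COMMENT mode (saw '/*')
exit COMMENT mode (now at pos=27)
pos=27: emit NUM '12' (now at pos=29)
pos=30: enter STRING mode
pos=30: emit STR "a" (now at pos=33)
DONE. 5 tokens: [MINUS, ID, STR, NUM, STR]
Position 31: char is 'a' -> STR

Answer: STR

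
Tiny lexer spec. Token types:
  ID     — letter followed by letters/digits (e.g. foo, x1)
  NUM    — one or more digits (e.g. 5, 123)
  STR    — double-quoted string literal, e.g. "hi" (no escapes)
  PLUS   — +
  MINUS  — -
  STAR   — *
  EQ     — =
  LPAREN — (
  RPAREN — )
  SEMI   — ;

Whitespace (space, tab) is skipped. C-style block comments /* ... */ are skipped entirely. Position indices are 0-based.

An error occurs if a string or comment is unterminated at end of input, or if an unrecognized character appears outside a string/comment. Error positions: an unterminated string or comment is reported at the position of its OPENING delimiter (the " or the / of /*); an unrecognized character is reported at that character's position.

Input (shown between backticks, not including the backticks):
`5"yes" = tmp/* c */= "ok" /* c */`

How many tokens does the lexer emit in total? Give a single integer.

Answer: 6

Derivation:
pos=0: emit NUM '5' (now at pos=1)
pos=1: enter STRING mode
pos=1: emit STR "yes" (now at pos=6)
pos=7: emit EQ '='
pos=9: emit ID 'tmp' (now at pos=12)
pos=12: enter COMMENT mode (saw '/*')
exit COMMENT mode (now at pos=19)
pos=19: emit EQ '='
pos=21: enter STRING mode
pos=21: emit STR "ok" (now at pos=25)
pos=26: enter COMMENT mode (saw '/*')
exit COMMENT mode (now at pos=33)
DONE. 6 tokens: [NUM, STR, EQ, ID, EQ, STR]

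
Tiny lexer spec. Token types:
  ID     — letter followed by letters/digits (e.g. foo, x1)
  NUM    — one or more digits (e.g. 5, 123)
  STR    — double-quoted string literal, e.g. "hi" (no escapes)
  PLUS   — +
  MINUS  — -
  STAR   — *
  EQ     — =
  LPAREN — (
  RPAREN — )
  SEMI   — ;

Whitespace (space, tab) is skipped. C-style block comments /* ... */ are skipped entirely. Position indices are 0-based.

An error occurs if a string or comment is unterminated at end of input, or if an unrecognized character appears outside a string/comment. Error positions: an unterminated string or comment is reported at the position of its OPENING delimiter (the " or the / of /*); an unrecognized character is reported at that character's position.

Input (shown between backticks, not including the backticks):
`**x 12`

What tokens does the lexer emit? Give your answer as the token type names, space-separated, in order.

pos=0: emit STAR '*'
pos=1: emit STAR '*'
pos=2: emit ID 'x' (now at pos=3)
pos=4: emit NUM '12' (now at pos=6)
DONE. 4 tokens: [STAR, STAR, ID, NUM]

Answer: STAR STAR ID NUM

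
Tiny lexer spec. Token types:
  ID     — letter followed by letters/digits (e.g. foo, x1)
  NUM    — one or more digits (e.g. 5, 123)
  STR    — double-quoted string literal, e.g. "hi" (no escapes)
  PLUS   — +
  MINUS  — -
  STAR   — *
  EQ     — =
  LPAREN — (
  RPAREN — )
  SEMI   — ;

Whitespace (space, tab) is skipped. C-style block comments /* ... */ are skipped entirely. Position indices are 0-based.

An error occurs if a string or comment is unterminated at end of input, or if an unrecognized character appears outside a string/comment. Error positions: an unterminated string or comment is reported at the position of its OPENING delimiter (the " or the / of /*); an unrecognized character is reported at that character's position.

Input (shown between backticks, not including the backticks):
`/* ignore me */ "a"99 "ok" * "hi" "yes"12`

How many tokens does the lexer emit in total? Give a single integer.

pos=0: enter COMMENT mode (saw '/*')
exit COMMENT mode (now at pos=15)
pos=16: enter STRING mode
pos=16: emit STR "a" (now at pos=19)
pos=19: emit NUM '99' (now at pos=21)
pos=22: enter STRING mode
pos=22: emit STR "ok" (now at pos=26)
pos=27: emit STAR '*'
pos=29: enter STRING mode
pos=29: emit STR "hi" (now at pos=33)
pos=34: enter STRING mode
pos=34: emit STR "yes" (now at pos=39)
pos=39: emit NUM '12' (now at pos=41)
DONE. 7 tokens: [STR, NUM, STR, STAR, STR, STR, NUM]

Answer: 7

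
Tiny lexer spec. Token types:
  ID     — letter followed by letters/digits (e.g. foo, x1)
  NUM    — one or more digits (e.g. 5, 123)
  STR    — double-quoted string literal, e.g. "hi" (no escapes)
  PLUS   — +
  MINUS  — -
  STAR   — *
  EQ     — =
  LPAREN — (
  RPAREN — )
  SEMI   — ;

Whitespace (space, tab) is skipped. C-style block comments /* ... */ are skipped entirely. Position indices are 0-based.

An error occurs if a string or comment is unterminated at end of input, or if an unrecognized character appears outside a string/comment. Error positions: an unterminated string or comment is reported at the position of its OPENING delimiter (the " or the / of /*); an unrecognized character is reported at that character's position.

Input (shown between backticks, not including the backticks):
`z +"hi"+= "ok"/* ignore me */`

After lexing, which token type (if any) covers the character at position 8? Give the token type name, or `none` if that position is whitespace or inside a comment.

pos=0: emit ID 'z' (now at pos=1)
pos=2: emit PLUS '+'
pos=3: enter STRING mode
pos=3: emit STR "hi" (now at pos=7)
pos=7: emit PLUS '+'
pos=8: emit EQ '='
pos=10: enter STRING mode
pos=10: emit STR "ok" (now at pos=14)
pos=14: enter COMMENT mode (saw '/*')
exit COMMENT mode (now at pos=29)
DONE. 6 tokens: [ID, PLUS, STR, PLUS, EQ, STR]
Position 8: char is '=' -> EQ

Answer: EQ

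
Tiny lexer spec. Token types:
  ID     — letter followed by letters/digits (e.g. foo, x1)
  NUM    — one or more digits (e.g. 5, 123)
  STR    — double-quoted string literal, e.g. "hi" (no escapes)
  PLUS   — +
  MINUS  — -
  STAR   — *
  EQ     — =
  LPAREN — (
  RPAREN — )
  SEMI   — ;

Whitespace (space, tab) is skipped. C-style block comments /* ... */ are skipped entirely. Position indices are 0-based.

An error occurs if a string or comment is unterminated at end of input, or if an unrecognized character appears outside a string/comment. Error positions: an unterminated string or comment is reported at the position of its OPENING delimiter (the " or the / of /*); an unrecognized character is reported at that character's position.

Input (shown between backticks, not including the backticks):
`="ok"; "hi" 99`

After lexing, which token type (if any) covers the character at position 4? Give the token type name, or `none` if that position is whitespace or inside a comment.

pos=0: emit EQ '='
pos=1: enter STRING mode
pos=1: emit STR "ok" (now at pos=5)
pos=5: emit SEMI ';'
pos=7: enter STRING mode
pos=7: emit STR "hi" (now at pos=11)
pos=12: emit NUM '99' (now at pos=14)
DONE. 5 tokens: [EQ, STR, SEMI, STR, NUM]
Position 4: char is '"' -> STR

Answer: STR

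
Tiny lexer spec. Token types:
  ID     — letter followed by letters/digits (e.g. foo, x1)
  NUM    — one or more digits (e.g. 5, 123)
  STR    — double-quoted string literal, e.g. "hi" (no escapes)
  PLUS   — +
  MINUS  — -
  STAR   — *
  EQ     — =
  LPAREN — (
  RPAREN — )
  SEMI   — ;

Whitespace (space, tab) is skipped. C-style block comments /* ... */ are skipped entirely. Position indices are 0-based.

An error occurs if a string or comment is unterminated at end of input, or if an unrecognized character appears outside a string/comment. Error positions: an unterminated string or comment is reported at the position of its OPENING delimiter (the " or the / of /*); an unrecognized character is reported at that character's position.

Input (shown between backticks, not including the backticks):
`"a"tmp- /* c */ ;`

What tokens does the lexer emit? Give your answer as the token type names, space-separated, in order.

pos=0: enter STRING mode
pos=0: emit STR "a" (now at pos=3)
pos=3: emit ID 'tmp' (now at pos=6)
pos=6: emit MINUS '-'
pos=8: enter COMMENT mode (saw '/*')
exit COMMENT mode (now at pos=15)
pos=16: emit SEMI ';'
DONE. 4 tokens: [STR, ID, MINUS, SEMI]

Answer: STR ID MINUS SEMI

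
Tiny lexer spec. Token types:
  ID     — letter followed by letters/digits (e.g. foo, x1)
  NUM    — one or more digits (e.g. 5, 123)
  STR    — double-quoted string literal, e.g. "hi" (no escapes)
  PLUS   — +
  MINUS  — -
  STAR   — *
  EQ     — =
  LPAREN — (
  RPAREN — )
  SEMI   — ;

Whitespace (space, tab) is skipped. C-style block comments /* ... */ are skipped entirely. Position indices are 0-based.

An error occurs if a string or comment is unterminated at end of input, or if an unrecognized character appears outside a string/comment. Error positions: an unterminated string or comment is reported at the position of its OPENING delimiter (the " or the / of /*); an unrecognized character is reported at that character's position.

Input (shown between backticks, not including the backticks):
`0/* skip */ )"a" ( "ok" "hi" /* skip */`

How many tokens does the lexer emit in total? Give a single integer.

Answer: 6

Derivation:
pos=0: emit NUM '0' (now at pos=1)
pos=1: enter COMMENT mode (saw '/*')
exit COMMENT mode (now at pos=11)
pos=12: emit RPAREN ')'
pos=13: enter STRING mode
pos=13: emit STR "a" (now at pos=16)
pos=17: emit LPAREN '('
pos=19: enter STRING mode
pos=19: emit STR "ok" (now at pos=23)
pos=24: enter STRING mode
pos=24: emit STR "hi" (now at pos=28)
pos=29: enter COMMENT mode (saw '/*')
exit COMMENT mode (now at pos=39)
DONE. 6 tokens: [NUM, RPAREN, STR, LPAREN, STR, STR]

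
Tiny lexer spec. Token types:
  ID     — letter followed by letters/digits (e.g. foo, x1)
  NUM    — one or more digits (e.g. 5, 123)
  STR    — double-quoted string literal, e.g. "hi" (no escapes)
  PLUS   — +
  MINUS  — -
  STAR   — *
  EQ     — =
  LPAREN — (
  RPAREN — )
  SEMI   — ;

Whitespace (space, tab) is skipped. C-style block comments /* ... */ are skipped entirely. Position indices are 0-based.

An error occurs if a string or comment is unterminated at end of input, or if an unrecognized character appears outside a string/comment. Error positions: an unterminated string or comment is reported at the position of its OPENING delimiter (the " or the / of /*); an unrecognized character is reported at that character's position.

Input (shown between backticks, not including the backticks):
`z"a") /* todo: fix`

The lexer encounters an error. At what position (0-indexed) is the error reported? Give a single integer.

pos=0: emit ID 'z' (now at pos=1)
pos=1: enter STRING mode
pos=1: emit STR "a" (now at pos=4)
pos=4: emit RPAREN ')'
pos=6: enter COMMENT mode (saw '/*')
pos=6: ERROR — unterminated comment (reached EOF)

Answer: 6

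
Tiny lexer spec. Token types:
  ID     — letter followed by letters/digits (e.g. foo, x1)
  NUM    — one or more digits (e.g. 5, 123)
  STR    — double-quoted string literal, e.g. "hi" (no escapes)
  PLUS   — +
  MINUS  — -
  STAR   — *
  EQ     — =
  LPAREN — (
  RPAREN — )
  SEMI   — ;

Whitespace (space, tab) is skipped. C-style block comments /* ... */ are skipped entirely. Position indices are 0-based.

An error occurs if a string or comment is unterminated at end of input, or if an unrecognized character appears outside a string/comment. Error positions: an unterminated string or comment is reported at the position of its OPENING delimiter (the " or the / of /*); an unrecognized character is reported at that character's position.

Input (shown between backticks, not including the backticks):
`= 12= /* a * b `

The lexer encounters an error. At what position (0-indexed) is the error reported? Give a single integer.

Answer: 6

Derivation:
pos=0: emit EQ '='
pos=2: emit NUM '12' (now at pos=4)
pos=4: emit EQ '='
pos=6: enter COMMENT mode (saw '/*')
pos=6: ERROR — unterminated comment (reached EOF)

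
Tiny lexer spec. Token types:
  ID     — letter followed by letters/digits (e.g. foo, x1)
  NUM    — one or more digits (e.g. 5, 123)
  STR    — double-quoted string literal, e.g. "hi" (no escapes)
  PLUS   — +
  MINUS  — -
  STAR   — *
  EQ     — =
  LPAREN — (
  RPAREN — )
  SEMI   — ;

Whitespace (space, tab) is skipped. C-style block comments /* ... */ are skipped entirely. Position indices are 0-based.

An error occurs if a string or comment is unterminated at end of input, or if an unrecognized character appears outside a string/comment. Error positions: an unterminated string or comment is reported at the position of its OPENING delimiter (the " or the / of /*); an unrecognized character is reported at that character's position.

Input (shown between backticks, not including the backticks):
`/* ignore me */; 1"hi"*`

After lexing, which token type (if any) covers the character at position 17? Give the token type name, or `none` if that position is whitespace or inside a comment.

Answer: NUM

Derivation:
pos=0: enter COMMENT mode (saw '/*')
exit COMMENT mode (now at pos=15)
pos=15: emit SEMI ';'
pos=17: emit NUM '1' (now at pos=18)
pos=18: enter STRING mode
pos=18: emit STR "hi" (now at pos=22)
pos=22: emit STAR '*'
DONE. 4 tokens: [SEMI, NUM, STR, STAR]
Position 17: char is '1' -> NUM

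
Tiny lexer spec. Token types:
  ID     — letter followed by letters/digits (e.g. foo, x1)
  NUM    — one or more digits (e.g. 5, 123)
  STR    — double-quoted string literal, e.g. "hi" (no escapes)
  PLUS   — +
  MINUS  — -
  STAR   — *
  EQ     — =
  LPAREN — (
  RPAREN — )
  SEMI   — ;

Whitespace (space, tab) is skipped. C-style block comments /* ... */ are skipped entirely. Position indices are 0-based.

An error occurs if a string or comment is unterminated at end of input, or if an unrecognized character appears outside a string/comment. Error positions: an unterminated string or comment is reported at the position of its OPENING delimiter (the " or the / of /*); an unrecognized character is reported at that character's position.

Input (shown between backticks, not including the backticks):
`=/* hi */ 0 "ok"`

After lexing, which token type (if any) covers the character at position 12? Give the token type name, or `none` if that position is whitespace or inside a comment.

Answer: STR

Derivation:
pos=0: emit EQ '='
pos=1: enter COMMENT mode (saw '/*')
exit COMMENT mode (now at pos=9)
pos=10: emit NUM '0' (now at pos=11)
pos=12: enter STRING mode
pos=12: emit STR "ok" (now at pos=16)
DONE. 3 tokens: [EQ, NUM, STR]
Position 12: char is '"' -> STR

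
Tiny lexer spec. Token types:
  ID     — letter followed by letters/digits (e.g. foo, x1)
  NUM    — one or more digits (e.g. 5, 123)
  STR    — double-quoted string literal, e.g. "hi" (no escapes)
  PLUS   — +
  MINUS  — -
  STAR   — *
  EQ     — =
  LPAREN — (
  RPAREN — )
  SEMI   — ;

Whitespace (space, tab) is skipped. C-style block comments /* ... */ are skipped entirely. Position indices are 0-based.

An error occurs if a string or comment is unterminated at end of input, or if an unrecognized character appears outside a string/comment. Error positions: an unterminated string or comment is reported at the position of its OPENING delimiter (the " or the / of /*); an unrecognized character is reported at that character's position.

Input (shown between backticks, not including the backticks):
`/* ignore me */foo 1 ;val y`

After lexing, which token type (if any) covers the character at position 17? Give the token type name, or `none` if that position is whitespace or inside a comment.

Answer: ID

Derivation:
pos=0: enter COMMENT mode (saw '/*')
exit COMMENT mode (now at pos=15)
pos=15: emit ID 'foo' (now at pos=18)
pos=19: emit NUM '1' (now at pos=20)
pos=21: emit SEMI ';'
pos=22: emit ID 'val' (now at pos=25)
pos=26: emit ID 'y' (now at pos=27)
DONE. 5 tokens: [ID, NUM, SEMI, ID, ID]
Position 17: char is 'o' -> ID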